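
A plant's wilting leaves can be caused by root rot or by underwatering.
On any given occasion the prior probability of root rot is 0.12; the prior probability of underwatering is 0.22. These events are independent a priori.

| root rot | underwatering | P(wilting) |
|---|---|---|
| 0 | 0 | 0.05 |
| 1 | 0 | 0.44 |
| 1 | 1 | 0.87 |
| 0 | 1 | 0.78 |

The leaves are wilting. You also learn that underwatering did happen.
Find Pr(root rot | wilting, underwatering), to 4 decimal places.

Pr(root rot | wilting, underwatering) ≈ 0.1320

P(wilting | underwatering) = 0.78·0.88 + 0.87·0.12 = 0.686400 + 0.104400 = 0.790800
The root rot-present share is 0.87·0.12 = 0.104400.
P(root rot | wilting, underwatering) = 0.104400 / 0.790800 ≈ 0.1320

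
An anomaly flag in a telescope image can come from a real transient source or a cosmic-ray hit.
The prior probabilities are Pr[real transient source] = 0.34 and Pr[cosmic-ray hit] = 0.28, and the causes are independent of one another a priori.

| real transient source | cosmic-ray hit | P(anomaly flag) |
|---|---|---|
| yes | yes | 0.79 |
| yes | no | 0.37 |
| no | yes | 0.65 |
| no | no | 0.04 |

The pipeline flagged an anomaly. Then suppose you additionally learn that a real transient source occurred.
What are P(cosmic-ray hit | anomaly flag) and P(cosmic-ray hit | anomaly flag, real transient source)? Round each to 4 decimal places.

For the numerator, keep only cosmic-ray hit=true terms: 0.120120 + 0.075208 = 0.195328
Normalizer over all consistent configurations: 0.04×0.66×0.72 + 0.65×0.66×0.28 + 0.37×0.34×0.72 + 0.79×0.34×0.28 = 0.304912
P(cosmic-ray hit | anomaly flag) = 0.195328/0.304912 ≈ 0.6406

With the extra evidence:
By total probability over both values of cosmic-ray hit:
  P(anomaly flag | real transient source) = 0.37·0.72 + 0.79·0.28
        = 0.266400 + 0.221200 = 0.487600
Configurations with cosmic-ray hit contribute 0.221200, so
  P(cosmic-ray hit | anomaly flag, real transient source) = 0.221200 / 0.487600 ≈ 0.4537

P(cosmic-ray hit | anomaly flag) ≈ 0.6406; P(cosmic-ray hit | anomaly flag, real transient source) ≈ 0.4537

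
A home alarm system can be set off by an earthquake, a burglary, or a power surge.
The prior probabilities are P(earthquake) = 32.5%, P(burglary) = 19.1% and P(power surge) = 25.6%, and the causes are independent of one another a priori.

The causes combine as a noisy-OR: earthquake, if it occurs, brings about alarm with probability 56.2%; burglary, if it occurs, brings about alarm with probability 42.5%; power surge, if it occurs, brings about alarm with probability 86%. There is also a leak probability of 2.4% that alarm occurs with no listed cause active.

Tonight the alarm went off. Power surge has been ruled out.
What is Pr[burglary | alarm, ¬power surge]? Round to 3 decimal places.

Pr[burglary | alarm, ¬power surge] ≈ 0.387

Under noisy-OR, P(alarm | causes) = 1 − (1−0.024)·∏(1−qᵢ) over the active causes.
Weight on burglary=true, given the evidence: 0.056572 + 0.046817 = 0.103389
Normalizer over all consistent configurations: 0.024*0.675*0.809 + 0.4388*0.675*0.191 + 0.572512*0.325*0.809 + 0.754194*0.325*0.191 = 0.267023
P(burglary | alarm, ¬power surge) = 0.103389/0.267023 ≈ 0.387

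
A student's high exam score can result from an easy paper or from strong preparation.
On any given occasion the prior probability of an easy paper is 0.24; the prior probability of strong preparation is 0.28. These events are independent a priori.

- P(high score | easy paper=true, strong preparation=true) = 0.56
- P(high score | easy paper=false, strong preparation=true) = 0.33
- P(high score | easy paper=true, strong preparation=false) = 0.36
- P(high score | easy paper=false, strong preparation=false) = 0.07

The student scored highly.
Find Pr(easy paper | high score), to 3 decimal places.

Pr(easy paper | high score) ≈ 0.479

P(high score) = 0.07*0.76*0.72 + 0.33*0.76*0.28 + 0.36*0.24*0.72 + 0.56*0.24*0.28 = 0.038304 + 0.070224 + 0.062208 + 0.037632 = 0.208368
Restricting to configurations with easy paper present: 0.062208 + 0.037632 = 0.099840.
P(easy paper | high score) = 0.099840 / 0.208368 ≈ 0.479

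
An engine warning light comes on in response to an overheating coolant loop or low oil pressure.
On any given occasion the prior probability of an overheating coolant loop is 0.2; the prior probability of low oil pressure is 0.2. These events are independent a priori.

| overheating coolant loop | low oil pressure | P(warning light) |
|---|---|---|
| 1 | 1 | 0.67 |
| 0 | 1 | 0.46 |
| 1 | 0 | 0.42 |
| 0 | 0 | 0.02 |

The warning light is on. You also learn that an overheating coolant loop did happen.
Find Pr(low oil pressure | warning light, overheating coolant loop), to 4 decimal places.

P(warning light | overheating coolant loop) = 0.42×0.8 + 0.67×0.2 = 0.336000 + 0.134000 = 0.470000
Of this, 0.134000 comes from 0.67×0.2 (the low oil pressure=true cases).
Hence the posterior is 0.134000/0.470000 ≈ 0.2851.

Pr(low oil pressure | warning light, overheating coolant loop) ≈ 0.2851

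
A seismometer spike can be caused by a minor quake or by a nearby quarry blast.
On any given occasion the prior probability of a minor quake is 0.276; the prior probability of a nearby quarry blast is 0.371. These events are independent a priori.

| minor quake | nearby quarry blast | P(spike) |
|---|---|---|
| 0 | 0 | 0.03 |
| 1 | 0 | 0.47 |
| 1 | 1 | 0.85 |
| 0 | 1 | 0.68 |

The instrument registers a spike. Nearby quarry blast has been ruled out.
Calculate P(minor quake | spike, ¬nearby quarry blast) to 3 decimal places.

Sum P(spike|·) weighted by the priors over both values of minor quake:
  P(spike | ¬nearby quarry blast) = 0.03·0.724 + 0.47·0.276
        = 0.021720 + 0.129720 = 0.151440
Keeping only the minor quake-present terms gives 0.129720, so
  P(minor quake | spike, ¬nearby quarry blast) = 0.129720 / 0.151440 ≈ 0.857

P(minor quake | spike, ¬nearby quarry blast) ≈ 0.857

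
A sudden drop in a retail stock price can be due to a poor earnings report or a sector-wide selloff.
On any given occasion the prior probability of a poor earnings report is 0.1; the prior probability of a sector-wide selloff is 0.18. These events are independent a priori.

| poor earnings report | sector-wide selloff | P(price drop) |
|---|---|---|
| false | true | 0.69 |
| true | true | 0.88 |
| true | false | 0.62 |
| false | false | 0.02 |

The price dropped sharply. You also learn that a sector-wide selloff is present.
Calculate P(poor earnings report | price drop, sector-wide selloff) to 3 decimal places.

P(poor earnings report | price drop, sector-wide selloff) ≈ 0.124

P(price drop | sector-wide selloff) = 0.69·0.9 + 0.88·0.1 = 0.621000 + 0.088000 = 0.709000
Of this, 0.088000 comes from 0.88·0.1 (the poor earnings report=true cases).
P(poor earnings report | price drop, sector-wide selloff) = 0.088000 / 0.709000 ≈ 0.124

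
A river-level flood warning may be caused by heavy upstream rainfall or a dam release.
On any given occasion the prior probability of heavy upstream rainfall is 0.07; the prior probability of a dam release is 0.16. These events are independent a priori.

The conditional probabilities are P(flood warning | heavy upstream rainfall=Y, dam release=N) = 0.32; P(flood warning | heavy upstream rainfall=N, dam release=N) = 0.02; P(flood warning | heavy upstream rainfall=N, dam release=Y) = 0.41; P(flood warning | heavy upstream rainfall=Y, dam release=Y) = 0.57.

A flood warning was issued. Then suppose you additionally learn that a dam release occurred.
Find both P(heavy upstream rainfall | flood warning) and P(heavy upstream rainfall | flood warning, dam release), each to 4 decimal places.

Numerator (weight on configurations with heavy upstream rainfall): 0.018816 + 0.006384 = 0.025200
Denominator P(flood warning): 0.02×0.93×0.84 + 0.41×0.93×0.16 + 0.32×0.07×0.84 + 0.57×0.07×0.16 = 0.101832
P(heavy upstream rainfall | flood warning) = 0.025200/0.101832 ≈ 0.2475

With the extra evidence:
P(flood warning | dam release) = 0.41×0.93 + 0.57×0.07 = 0.381300 + 0.039900 = 0.421200
Restricting to configurations with heavy upstream rainfall present: 0.57×0.07 = 0.039900.
P(heavy upstream rainfall | flood warning, dam release) = 0.039900 / 0.421200 ≈ 0.0947
This is intercausal reasoning (explaining away): once dam release accounts for the flood warning, heavy upstream rainfall becomes less likely.

P(heavy upstream rainfall | flood warning) ≈ 0.2475; P(heavy upstream rainfall | flood warning, dam release) ≈ 0.0947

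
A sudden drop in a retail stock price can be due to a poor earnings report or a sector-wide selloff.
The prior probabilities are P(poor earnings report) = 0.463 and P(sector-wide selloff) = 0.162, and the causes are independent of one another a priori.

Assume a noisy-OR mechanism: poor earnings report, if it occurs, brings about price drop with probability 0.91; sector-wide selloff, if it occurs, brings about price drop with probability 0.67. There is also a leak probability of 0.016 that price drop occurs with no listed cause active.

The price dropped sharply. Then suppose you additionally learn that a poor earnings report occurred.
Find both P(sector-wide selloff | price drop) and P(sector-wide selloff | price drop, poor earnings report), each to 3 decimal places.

P(sector-wide selloff | price drop) ≈ 0.267; P(sector-wide selloff | price drop, poor earnings report) ≈ 0.171

Under noisy-OR, P(price drop | causes) = 1 − (1−0.016)·∏(1−qᵢ) over the active causes.
P(price drop) = 0.016×0.537×0.838 + 0.67528×0.537×0.162 + 0.91144×0.463×0.838 + 0.970775×0.463×0.162 = 0.007200 + 0.058745 + 0.353633 + 0.072814 = 0.492392
Restricting to configurations with sector-wide selloff present: 0.058745 + 0.072814 = 0.131559.
So P(sector-wide selloff | price drop) = 0.131559/0.492392 ≈ 0.267.

Now also conditioning on poor earnings report=true:
Enumerate both values of sector-wide selloff and weight by the priors:
  P(price drop | poor earnings report) = 0.91144×0.838 + 0.970775×0.162
        = 0.763787 + 0.157266 = 0.921053
Keeping only the sector-wide selloff-present terms gives 0.157266, so
  P(sector-wide selloff | price drop, poor earnings report) = 0.157266 / 0.921053 ≈ 0.171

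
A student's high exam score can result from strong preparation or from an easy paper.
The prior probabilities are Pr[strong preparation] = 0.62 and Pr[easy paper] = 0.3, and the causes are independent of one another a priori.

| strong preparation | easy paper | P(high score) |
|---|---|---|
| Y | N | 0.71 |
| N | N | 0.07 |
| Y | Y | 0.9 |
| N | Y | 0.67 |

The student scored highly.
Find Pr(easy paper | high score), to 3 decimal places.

P(high score) = 0.07*0.38*0.7 + 0.67*0.38*0.3 + 0.71*0.62*0.7 + 0.9*0.62*0.3 = 0.018620 + 0.076380 + 0.308140 + 0.167400 = 0.570540
The easy paper-present share is 0.076380 + 0.167400 = 0.243780.
P(easy paper | high score) = 0.243780 / 0.570540 ≈ 0.427

Pr(easy paper | high score) ≈ 0.427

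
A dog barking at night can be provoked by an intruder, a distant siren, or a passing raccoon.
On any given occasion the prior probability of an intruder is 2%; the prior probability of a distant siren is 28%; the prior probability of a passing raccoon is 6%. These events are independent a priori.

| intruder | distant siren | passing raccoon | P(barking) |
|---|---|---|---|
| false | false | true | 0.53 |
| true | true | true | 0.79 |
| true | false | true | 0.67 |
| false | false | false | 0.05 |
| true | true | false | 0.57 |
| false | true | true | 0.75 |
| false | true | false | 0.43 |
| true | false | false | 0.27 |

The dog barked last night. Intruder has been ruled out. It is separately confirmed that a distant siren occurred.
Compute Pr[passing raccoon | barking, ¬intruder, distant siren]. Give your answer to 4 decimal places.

Pr[passing raccoon | barking, ¬intruder, distant siren] ≈ 0.1002

Weight on passing raccoon=true, given the evidence: 0.75×0.06 = 0.045000
The normalizing constant is 0.43×0.94 + 0.75×0.06 = 0.449200
P(passing raccoon | barking, ¬intruder, distant siren) = 0.045000/0.449200 ≈ 0.1002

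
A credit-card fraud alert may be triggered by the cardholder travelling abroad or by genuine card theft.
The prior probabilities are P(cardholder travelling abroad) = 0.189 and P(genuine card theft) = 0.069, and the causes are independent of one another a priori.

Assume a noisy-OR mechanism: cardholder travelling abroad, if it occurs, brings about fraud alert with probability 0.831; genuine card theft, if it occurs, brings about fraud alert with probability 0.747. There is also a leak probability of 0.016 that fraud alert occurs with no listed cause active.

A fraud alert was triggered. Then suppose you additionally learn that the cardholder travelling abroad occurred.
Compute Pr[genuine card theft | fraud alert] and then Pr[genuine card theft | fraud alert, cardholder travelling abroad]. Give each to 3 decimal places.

Under noisy-OR, P(fraud alert | causes) = 1 − (1−0.016)·∏(1−qᵢ) over the active causes.
By total probability over the 4 (cardholder travelling abroad, genuine card theft) configurations:
  P(fraud alert) = 0.016×0.811×0.931 + 0.751048×0.811×0.069 + 0.833704×0.189×0.931 + 0.957927×0.189×0.069
        = 0.012081 + 0.042028 + 0.146698 + 0.012492 = 0.213299
Configurations with genuine card theft contribute 0.054520, so
  P(genuine card theft | fraud alert) = 0.054520 / 0.213299 ≈ 0.256

Now condition on the additional information:
Enumerate both values of genuine card theft and weight by the priors:
  P(fraud alert | cardholder travelling abroad) = 0.833704·0.931 + 0.957927·0.069
        = 0.776178 + 0.066097 = 0.842275
Configurations with genuine card theft contribute 0.066097, so
  P(genuine card theft | fraud alert, cardholder travelling abroad) = 0.066097 / 0.842275 ≈ 0.078

Pr[genuine card theft | fraud alert] ≈ 0.256; Pr[genuine card theft | fraud alert, cardholder travelling abroad] ≈ 0.078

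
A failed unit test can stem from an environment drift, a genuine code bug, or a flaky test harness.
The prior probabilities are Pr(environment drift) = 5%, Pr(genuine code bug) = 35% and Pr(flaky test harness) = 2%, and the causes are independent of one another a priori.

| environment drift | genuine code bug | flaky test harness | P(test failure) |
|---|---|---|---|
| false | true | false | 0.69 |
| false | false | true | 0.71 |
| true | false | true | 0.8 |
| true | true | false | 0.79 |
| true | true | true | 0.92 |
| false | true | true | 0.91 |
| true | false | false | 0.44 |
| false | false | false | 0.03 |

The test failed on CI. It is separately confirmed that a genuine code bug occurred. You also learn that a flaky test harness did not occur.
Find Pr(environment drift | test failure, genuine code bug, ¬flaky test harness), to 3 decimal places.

By total probability over both values of environment drift:
  P(test failure | genuine code bug, ¬flaky test harness) = 0.69×0.95 + 0.79×0.05
        = 0.655500 + 0.039500 = 0.695000
Configurations with environment drift contribute 0.039500, so
  P(environment drift | test failure, genuine code bug, ¬flaky test harness) = 0.039500 / 0.695000 ≈ 0.057

Pr(environment drift | test failure, genuine code bug, ¬flaky test harness) ≈ 0.057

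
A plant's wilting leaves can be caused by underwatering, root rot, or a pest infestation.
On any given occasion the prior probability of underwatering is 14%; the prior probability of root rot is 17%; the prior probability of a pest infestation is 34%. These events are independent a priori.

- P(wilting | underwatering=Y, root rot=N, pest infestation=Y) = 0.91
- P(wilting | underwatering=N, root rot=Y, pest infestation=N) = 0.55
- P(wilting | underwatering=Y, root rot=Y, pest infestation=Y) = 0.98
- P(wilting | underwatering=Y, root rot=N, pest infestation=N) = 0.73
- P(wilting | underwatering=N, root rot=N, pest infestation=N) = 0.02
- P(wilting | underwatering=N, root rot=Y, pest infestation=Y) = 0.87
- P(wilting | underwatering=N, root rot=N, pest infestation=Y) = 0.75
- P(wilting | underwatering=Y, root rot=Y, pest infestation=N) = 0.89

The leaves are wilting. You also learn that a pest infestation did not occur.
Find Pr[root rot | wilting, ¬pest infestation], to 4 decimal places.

Numerator (weight on configurations with root rot): 0.080410 + 0.021182 = 0.101592
Normalizer over all consistent configurations: 0.02×0.86×0.83 + 0.55×0.86×0.17 + 0.73×0.14×0.83 + 0.89×0.14×0.17 = 0.200694
Posterior = 0.101592 / 0.200694 ≈ 0.5062

Pr[root rot | wilting, ¬pest infestation] ≈ 0.5062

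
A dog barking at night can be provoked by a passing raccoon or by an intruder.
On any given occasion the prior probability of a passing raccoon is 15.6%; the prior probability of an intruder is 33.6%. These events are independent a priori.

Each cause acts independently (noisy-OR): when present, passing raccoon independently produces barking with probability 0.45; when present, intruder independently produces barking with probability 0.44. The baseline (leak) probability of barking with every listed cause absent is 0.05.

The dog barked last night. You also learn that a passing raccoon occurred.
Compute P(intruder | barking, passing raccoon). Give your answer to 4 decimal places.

Under noisy-OR, P(barking | causes) = 1 − (1−0.05)·∏(1−qᵢ) over the active causes.
By total probability over both values of intruder:
  P(barking | passing raccoon) = 0.4775*0.664 + 0.7074*0.336
        = 0.317060 + 0.237686 = 0.554746
The terms with intruder present sum to 0.237686, so
  P(intruder | barking, passing raccoon) = 0.237686 / 0.554746 ≈ 0.4285

P(intruder | barking, passing raccoon) ≈ 0.4285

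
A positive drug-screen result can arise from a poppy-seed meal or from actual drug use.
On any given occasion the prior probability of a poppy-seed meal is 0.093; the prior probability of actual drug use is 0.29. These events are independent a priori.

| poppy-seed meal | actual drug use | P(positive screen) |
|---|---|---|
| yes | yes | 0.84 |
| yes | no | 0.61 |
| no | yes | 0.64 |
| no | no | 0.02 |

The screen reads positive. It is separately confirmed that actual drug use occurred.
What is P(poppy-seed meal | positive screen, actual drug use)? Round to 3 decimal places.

P(poppy-seed meal | positive screen, actual drug use) ≈ 0.119

For the numerator, keep only poppy-seed meal=true terms: 0.84×0.093 = 0.078120
Denominator P(positive screen | actual drug use): 0.64×0.907 + 0.84×0.093 = 0.658600
Posterior = 0.078120 / 0.658600 ≈ 0.119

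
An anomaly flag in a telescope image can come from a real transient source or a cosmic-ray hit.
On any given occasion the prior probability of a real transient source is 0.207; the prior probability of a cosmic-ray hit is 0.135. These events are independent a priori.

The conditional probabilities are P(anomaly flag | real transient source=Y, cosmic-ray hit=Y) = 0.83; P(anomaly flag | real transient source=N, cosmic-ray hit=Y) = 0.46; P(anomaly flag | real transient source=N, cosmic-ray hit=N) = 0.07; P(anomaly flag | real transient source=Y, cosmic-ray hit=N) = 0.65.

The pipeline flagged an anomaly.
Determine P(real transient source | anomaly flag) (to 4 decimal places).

Numerator (weight on configurations with real transient source): 0.116386 + 0.023194 = 0.139580
The normalizing constant is 0.07*0.793*0.865 + 0.46*0.793*0.135 + 0.65*0.207*0.865 + 0.83*0.207*0.135 = 0.236841
Posterior = 0.139580 / 0.236841 ≈ 0.5893

P(real transient source | anomaly flag) ≈ 0.5893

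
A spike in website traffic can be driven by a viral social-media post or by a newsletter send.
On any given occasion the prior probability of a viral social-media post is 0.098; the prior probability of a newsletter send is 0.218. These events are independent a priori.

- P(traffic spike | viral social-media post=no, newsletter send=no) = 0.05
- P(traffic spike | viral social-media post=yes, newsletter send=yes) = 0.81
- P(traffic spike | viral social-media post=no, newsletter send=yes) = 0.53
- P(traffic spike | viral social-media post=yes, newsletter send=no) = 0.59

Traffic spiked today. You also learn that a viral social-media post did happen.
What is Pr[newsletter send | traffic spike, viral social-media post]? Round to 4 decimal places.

Pr[newsletter send | traffic spike, viral social-media post] ≈ 0.2768

P(traffic spike | viral social-media post) = 0.59×0.782 + 0.81×0.218 = 0.461380 + 0.176580 = 0.637960
The newsletter send-present share is 0.81×0.218 = 0.176580.
P(newsletter send | traffic spike, viral social-media post) = 0.176580 / 0.637960 ≈ 0.2768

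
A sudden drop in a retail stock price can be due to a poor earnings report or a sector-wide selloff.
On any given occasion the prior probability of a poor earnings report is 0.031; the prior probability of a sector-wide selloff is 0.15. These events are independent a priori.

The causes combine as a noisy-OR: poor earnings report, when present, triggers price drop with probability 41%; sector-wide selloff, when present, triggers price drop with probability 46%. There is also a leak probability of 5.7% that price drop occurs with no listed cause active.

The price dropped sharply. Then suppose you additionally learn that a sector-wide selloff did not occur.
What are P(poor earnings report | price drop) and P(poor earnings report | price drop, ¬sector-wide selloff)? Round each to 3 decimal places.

P(poor earnings report | price drop) ≈ 0.112; P(poor earnings report | price drop, ¬sector-wide selloff) ≈ 0.199

Under noisy-OR, P(price drop | causes) = 1 − (1−0.057)·∏(1−qᵢ) over the active causes.
Weight on poor earnings report=true, given the evidence: 0.011690 + 0.003253 = 0.014943
Denominator P(price drop): 0.057*0.969*0.85 + 0.49078*0.969*0.15 + 0.44363*0.031*0.85 + 0.69956*0.031*0.15 = 0.133226
Posterior = 0.014943 / 0.133226 ≈ 0.112

Now condition on the additional information:
P(price drop | ¬sector-wide selloff) = 0.057·0.969 + 0.44363·0.031 = 0.055233 + 0.013753 = 0.068986
Of this, 0.013753 comes from 0.44363·0.031 (the poor earnings report=true cases).
P(poor earnings report | price drop, ¬sector-wide selloff) = 0.013753 / 0.068986 ≈ 0.199
With sector-wide selloff excluded, poor earnings report must carry more of the explanatory weight for the price drop.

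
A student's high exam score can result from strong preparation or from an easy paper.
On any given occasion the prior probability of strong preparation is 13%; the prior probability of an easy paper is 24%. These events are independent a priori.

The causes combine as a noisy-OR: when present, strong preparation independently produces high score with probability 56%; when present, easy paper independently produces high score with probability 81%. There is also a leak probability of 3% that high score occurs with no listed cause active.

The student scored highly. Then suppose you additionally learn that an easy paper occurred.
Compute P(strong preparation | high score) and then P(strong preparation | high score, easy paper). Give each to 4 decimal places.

Under noisy-OR, P(high score | causes) = 1 − (1−0.03)·∏(1−qᵢ) over the active causes.
P(high score) = 0.03·0.87·0.76 + 0.8157·0.87·0.24 + 0.5732·0.13·0.76 + 0.918908·0.13·0.24 = 0.019836 + 0.170318 + 0.056632 + 0.028670 = 0.275456
The strong preparation-present share is 0.056632 + 0.028670 = 0.085302.
So P(strong preparation | high score) = 0.085302/0.275456 ≈ 0.3097.

With the extra evidence:
P(high score | easy paper) = 0.8157×0.87 + 0.918908×0.13 = 0.709659 + 0.119458 = 0.829117
Restricting to configurations with strong preparation present: 0.918908×0.13 = 0.119458.
So P(strong preparation | high score, easy paper) = 0.119458/0.829117 ≈ 0.1441.
This is intercausal reasoning (explaining away): once easy paper accounts for the high score, strong preparation becomes less likely.

P(strong preparation | high score) ≈ 0.3097; P(strong preparation | high score, easy paper) ≈ 0.1441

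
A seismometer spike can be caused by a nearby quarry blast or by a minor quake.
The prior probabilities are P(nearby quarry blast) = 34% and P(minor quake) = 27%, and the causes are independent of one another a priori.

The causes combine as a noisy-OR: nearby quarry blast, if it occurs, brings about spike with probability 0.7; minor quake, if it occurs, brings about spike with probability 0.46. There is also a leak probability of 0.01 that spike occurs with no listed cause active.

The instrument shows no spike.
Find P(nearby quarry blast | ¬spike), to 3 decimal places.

P(nearby quarry blast | ¬spike) ≈ 0.134

Under noisy-OR, P(spike | causes) = 1 − (1−0.01)·∏(1−qᵢ) over the active causes.
For the numerator, keep only nearby quarry blast=true terms: 0.073715 + 0.014723 = 0.088438
The normalizing constant is 0.99×0.66×0.73 + 0.5346×0.66×0.27 + 0.297×0.34×0.73 + 0.16038×0.34×0.27 = 0.660686
P(nearby quarry blast | ¬spike) = 0.088438/0.660686 ≈ 0.134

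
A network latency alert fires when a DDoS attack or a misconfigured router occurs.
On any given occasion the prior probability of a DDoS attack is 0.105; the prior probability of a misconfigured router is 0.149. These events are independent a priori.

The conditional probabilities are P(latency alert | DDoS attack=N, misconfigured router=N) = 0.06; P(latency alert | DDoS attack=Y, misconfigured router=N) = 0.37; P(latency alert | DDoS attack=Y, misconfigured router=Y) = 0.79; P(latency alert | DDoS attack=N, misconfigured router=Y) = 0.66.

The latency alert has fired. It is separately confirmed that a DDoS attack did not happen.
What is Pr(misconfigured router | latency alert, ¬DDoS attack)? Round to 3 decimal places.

Enumerate both values of misconfigured router and weight by the priors:
  P(latency alert | ¬DDoS attack) = 0.06*0.851 + 0.66*0.149
        = 0.051060 + 0.098340 = 0.149400
Configurations with misconfigured router contribute 0.098340, so
  P(misconfigured router | latency alert, ¬DDoS attack) = 0.098340 / 0.149400 ≈ 0.658

Pr(misconfigured router | latency alert, ¬DDoS attack) ≈ 0.658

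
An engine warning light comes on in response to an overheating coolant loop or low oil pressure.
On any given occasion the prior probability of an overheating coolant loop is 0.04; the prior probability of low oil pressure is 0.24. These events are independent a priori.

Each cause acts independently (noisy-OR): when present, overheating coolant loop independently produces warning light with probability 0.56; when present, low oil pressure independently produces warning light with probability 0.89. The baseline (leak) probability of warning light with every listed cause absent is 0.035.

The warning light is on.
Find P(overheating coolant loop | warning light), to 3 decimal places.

P(overheating coolant loop | warning light) ≈ 0.103

Under noisy-OR, P(warning light | causes) = 1 − (1−0.035)·∏(1−qᵢ) over the active causes.
Sum P(warning light|·) weighted by the priors over the 4 (overheating coolant loop, low oil pressure) configurations:
  P(warning light) = 0.035×0.96×0.76 + 0.89385×0.96×0.24 + 0.5754×0.04×0.76 + 0.953294×0.04×0.24
        = 0.025536 + 0.205943 + 0.017492 + 0.009152 = 0.258123
Configurations with overheating coolant loop contribute 0.026644, so
  P(overheating coolant loop | warning light) = 0.026644 / 0.258123 ≈ 0.103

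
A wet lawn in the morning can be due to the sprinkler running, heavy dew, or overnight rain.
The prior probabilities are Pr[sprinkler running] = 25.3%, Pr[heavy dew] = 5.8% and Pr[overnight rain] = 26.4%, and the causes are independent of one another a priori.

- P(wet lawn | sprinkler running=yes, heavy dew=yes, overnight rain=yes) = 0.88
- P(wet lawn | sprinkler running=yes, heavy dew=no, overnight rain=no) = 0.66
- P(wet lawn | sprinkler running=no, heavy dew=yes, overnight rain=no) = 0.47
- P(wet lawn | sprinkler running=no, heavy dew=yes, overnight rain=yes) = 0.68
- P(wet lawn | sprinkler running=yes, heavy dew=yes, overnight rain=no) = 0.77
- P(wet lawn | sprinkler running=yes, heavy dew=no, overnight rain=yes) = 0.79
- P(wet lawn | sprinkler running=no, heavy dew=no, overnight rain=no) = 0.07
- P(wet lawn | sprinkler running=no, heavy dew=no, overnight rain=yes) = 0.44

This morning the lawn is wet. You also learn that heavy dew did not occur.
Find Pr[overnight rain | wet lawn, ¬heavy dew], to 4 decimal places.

Numerator (weight on configurations with overnight rain): 0.086772 + 0.052766 = 0.139538
Denominator P(wet lawn | ¬heavy dew): 0.07·0.747·0.736 + 0.44·0.747·0.264 + 0.66·0.253·0.736 + 0.79·0.253·0.264 = 0.300920
P(overnight rain | wet lawn, ¬heavy dew) = 0.139538/0.300920 ≈ 0.4637

Pr[overnight rain | wet lawn, ¬heavy dew] ≈ 0.4637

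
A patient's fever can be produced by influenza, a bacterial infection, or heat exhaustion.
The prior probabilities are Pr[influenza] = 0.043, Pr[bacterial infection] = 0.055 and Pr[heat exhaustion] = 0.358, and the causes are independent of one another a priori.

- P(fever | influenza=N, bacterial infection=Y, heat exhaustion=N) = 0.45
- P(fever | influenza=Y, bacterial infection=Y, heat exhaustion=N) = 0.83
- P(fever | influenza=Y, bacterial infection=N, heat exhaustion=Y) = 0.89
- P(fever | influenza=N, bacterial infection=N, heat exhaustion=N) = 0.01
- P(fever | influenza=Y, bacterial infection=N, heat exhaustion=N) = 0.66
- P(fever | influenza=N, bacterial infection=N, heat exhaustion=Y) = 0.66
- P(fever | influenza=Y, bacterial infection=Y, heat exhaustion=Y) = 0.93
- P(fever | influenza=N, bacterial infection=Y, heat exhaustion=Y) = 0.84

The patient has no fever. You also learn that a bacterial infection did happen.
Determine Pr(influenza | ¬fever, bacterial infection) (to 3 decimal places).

For the numerator, keep only influenza=true terms: 0.004693 + 0.001078 = 0.005771
The normalizing constant is 0.55·0.957·0.642 + 0.16·0.957·0.358 + 0.17·0.043·0.642 + 0.07·0.043·0.358 = 0.398505
Posterior = 0.005771 / 0.398505 ≈ 0.014

Pr(influenza | ¬fever, bacterial infection) ≈ 0.014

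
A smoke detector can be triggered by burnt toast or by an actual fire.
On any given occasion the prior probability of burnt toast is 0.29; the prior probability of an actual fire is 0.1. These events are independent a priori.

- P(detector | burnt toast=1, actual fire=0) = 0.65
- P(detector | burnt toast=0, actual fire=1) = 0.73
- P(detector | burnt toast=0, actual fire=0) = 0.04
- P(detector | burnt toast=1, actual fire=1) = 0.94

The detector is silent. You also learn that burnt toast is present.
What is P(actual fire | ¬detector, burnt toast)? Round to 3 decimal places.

P(actual fire | ¬detector, burnt toast) ≈ 0.019

Sum P(¬detector|·) weighted by the priors over both values of actual fire:
  P(¬detector | burnt toast) = 0.35·0.9 + 0.06·0.1
        = 0.315000 + 0.006000 = 0.321000
Configurations with actual fire contribute 0.006000, so
  P(actual fire | ¬detector, burnt toast) = 0.006000 / 0.321000 ≈ 0.019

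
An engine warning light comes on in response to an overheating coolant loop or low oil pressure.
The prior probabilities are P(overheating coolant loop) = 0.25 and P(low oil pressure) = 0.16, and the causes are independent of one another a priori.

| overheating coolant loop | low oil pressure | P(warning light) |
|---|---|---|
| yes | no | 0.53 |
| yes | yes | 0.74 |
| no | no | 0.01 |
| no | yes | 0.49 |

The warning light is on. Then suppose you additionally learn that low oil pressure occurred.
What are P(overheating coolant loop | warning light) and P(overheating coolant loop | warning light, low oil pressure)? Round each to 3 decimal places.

Weight on overheating coolant loop=true, given the evidence: 0.111300 + 0.029600 = 0.140900
The normalizing constant is 0.01×0.75×0.84 + 0.49×0.75×0.16 + 0.53×0.25×0.84 + 0.74×0.25×0.16 = 0.206000
Posterior = 0.140900 / 0.206000 ≈ 0.684

Now also conditioning on low oil pressure=true:
Sum P(warning light|·) weighted by the priors over both values of overheating coolant loop:
  P(warning light | low oil pressure) = 0.49×0.75 + 0.74×0.25
        = 0.367500 + 0.185000 = 0.552500
Keeping only the overheating coolant loop-present terms gives 0.185000, so
  P(overheating coolant loop | warning light, low oil pressure) = 0.185000 / 0.552500 ≈ 0.335

P(overheating coolant loop | warning light) ≈ 0.684; P(overheating coolant loop | warning light, low oil pressure) ≈ 0.335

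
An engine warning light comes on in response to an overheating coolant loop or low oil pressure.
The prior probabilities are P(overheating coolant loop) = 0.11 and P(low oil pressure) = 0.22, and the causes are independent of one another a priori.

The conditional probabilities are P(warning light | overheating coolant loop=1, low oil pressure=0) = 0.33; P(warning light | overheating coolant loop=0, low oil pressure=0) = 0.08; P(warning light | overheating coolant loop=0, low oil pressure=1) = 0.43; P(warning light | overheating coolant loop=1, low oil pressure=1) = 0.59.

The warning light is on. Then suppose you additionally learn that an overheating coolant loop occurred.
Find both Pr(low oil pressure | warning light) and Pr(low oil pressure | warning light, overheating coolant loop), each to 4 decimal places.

Pr(low oil pressure | warning light) ≈ 0.5401; Pr(low oil pressure | warning light, overheating coolant loop) ≈ 0.3352

P(warning light) = 0.08*0.89*0.78 + 0.43*0.89*0.22 + 0.33*0.11*0.78 + 0.59*0.11*0.22 = 0.055536 + 0.084194 + 0.028314 + 0.014278 = 0.182322
The low oil pressure-present share is 0.084194 + 0.014278 = 0.098472.
P(low oil pressure | warning light) = 0.098472 / 0.182322 ≈ 0.5401

Now also conditioning on overheating coolant loop=true:
P(warning light | overheating coolant loop) = 0.33*0.78 + 0.59*0.22 = 0.257400 + 0.129800 = 0.387200
Restricting to configurations with low oil pressure present: 0.59*0.22 = 0.129800.
P(low oil pressure | warning light, overheating coolant loop) = 0.129800 / 0.387200 ≈ 0.3352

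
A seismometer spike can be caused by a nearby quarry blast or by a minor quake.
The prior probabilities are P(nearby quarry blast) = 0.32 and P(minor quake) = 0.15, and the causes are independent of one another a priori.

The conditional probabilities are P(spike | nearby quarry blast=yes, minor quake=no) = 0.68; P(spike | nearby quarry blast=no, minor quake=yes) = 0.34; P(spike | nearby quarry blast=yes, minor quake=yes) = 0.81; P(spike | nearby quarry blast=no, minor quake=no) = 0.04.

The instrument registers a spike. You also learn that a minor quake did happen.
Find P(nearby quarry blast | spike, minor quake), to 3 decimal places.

By total probability over both values of nearby quarry blast:
  P(spike | minor quake) = 0.34*0.68 + 0.81*0.32
        = 0.231200 + 0.259200 = 0.490400
The terms with nearby quarry blast present sum to 0.259200, so
  P(nearby quarry blast | spike, minor quake) = 0.259200 / 0.490400 ≈ 0.529

P(nearby quarry blast | spike, minor quake) ≈ 0.529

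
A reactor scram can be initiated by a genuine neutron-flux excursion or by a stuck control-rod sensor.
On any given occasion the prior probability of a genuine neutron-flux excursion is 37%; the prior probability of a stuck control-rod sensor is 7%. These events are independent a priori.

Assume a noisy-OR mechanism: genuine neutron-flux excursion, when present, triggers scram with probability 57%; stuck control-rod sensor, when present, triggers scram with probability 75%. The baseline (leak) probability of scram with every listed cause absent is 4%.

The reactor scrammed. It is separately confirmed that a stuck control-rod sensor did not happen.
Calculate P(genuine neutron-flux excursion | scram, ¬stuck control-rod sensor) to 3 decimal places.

Under noisy-OR, P(scram | causes) = 1 − (1−0.04)·∏(1−qᵢ) over the active causes.
Weight on genuine neutron-flux excursion=true, given the evidence: 0.5872*0.37 = 0.217264
The normalizing constant is 0.04*0.63 + 0.5872*0.37 = 0.242464
Posterior = 0.217264 / 0.242464 ≈ 0.896

P(genuine neutron-flux excursion | scram, ¬stuck control-rod sensor) ≈ 0.896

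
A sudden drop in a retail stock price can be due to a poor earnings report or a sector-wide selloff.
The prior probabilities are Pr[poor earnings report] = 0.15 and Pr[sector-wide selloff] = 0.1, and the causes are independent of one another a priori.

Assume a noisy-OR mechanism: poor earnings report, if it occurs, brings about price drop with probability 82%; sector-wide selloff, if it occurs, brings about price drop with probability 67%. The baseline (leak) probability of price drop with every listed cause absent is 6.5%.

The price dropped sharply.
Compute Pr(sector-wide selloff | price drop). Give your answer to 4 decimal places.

Under noisy-OR, P(price drop | causes) = 1 − (1−0.065)·∏(1−qᵢ) over the active causes.
Numerator (weight on configurations with sector-wide selloff): 0.058773 + 0.014167 = 0.072940
The normalizing constant is 0.065·0.85·0.9 + 0.69145·0.85·0.1 + 0.8317·0.15·0.9 + 0.944461·0.15·0.1 = 0.234944
P(sector-wide selloff | price drop) = 0.072940/0.234944 ≈ 0.3105

Pr(sector-wide selloff | price drop) ≈ 0.3105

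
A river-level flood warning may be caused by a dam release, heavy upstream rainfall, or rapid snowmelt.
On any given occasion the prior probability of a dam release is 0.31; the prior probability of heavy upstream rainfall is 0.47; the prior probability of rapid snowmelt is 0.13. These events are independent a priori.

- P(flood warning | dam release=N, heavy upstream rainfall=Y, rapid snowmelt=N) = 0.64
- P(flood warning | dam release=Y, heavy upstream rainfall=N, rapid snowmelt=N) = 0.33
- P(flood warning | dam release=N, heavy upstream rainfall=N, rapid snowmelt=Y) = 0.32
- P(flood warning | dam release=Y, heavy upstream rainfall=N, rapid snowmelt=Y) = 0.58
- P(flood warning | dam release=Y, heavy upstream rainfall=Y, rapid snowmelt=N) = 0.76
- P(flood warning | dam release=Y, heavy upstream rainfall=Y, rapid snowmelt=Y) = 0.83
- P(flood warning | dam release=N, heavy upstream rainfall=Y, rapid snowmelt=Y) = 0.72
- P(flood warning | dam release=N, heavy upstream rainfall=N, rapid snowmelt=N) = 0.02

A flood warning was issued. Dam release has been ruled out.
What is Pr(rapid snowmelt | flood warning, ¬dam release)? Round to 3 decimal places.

Pr(rapid snowmelt | flood warning, ¬dam release) ≈ 0.196

P(flood warning | ¬dam release) = 0.02·0.53·0.87 + 0.32·0.53·0.13 + 0.64·0.47·0.87 + 0.72·0.47·0.13 = 0.009222 + 0.022048 + 0.261696 + 0.043992 = 0.336958
Of this, 0.066040 comes from 0.022048 + 0.043992 (the rapid snowmelt=true cases).
Hence the posterior is 0.066040/0.336958 ≈ 0.196.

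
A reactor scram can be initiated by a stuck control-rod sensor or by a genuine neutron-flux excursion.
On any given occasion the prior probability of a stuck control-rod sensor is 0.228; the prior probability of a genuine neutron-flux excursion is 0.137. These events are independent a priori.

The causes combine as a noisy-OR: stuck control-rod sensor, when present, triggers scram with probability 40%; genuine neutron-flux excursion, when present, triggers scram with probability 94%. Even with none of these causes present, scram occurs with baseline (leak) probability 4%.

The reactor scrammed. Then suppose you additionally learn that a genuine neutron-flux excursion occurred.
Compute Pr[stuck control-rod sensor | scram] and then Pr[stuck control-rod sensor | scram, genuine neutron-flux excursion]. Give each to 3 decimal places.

Under noisy-OR, P(scram | causes) = 1 − (1−0.04)·∏(1−qᵢ) over the active causes.
P(scram) = 0.04×0.772×0.863 + 0.9424×0.772×0.137 + 0.424×0.228×0.863 + 0.96544×0.228×0.137 = 0.026649 + 0.099672 + 0.083428 + 0.030156 = 0.239905
The stuck control-rod sensor-present share is 0.083428 + 0.030156 = 0.113584.
Hence the posterior is 0.113584/0.239905 ≈ 0.473.

With the extra evidence:
For the numerator, keep only stuck control-rod sensor=true terms: 0.96544×0.228 = 0.220120
The normalizing constant is 0.9424×0.772 + 0.96544×0.228 = 0.947653
P(stuck control-rod sensor | scram, genuine neutron-flux excursion) = 0.220120/0.947653 ≈ 0.232
This is intercausal reasoning (explaining away): once genuine neutron-flux excursion accounts for the scram, stuck control-rod sensor becomes less likely.

Pr[stuck control-rod sensor | scram] ≈ 0.473; Pr[stuck control-rod sensor | scram, genuine neutron-flux excursion] ≈ 0.232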